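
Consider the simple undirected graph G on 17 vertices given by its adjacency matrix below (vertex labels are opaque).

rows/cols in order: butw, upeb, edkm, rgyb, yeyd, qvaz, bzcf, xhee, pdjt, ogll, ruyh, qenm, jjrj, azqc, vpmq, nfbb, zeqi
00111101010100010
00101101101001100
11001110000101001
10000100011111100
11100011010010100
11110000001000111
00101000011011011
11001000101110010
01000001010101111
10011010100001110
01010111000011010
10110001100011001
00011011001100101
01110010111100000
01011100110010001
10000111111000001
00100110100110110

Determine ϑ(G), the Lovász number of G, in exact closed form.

sqrt(17)

Vertex bzcf has 8 neighbors: edkm, yeyd, ogll, ruyh, jjrj, azqc, nfbb, zeqi.
N(rgyb) = {butw, qvaz, ogll, ruyh, qenm, jjrj, azqc, vpmq}, |N(rgyb)| = 8.
N(nfbb) = {butw, qvaz, bzcf, xhee, pdjt, ogll, ruyh, zeqi}, |N(nfbb)| = 8.
Vertex xhee has 8 neighbors: butw, upeb, yeyd, pdjt, ruyh, qenm, jjrj, nfbb.
G on 17 vertices is 8-regular; strongly regular (17,8,3,4).
The 3 distinct eigenvalues: [8.0, 1.561553, -2.561553].
Lovász (edge-transitive): ϑ = −17·(-sqrt(17)/2 - 1/2)/((8)−(-sqrt(17)/2 - 1/2)) = sqrt(17).
Numerically 4.123105626.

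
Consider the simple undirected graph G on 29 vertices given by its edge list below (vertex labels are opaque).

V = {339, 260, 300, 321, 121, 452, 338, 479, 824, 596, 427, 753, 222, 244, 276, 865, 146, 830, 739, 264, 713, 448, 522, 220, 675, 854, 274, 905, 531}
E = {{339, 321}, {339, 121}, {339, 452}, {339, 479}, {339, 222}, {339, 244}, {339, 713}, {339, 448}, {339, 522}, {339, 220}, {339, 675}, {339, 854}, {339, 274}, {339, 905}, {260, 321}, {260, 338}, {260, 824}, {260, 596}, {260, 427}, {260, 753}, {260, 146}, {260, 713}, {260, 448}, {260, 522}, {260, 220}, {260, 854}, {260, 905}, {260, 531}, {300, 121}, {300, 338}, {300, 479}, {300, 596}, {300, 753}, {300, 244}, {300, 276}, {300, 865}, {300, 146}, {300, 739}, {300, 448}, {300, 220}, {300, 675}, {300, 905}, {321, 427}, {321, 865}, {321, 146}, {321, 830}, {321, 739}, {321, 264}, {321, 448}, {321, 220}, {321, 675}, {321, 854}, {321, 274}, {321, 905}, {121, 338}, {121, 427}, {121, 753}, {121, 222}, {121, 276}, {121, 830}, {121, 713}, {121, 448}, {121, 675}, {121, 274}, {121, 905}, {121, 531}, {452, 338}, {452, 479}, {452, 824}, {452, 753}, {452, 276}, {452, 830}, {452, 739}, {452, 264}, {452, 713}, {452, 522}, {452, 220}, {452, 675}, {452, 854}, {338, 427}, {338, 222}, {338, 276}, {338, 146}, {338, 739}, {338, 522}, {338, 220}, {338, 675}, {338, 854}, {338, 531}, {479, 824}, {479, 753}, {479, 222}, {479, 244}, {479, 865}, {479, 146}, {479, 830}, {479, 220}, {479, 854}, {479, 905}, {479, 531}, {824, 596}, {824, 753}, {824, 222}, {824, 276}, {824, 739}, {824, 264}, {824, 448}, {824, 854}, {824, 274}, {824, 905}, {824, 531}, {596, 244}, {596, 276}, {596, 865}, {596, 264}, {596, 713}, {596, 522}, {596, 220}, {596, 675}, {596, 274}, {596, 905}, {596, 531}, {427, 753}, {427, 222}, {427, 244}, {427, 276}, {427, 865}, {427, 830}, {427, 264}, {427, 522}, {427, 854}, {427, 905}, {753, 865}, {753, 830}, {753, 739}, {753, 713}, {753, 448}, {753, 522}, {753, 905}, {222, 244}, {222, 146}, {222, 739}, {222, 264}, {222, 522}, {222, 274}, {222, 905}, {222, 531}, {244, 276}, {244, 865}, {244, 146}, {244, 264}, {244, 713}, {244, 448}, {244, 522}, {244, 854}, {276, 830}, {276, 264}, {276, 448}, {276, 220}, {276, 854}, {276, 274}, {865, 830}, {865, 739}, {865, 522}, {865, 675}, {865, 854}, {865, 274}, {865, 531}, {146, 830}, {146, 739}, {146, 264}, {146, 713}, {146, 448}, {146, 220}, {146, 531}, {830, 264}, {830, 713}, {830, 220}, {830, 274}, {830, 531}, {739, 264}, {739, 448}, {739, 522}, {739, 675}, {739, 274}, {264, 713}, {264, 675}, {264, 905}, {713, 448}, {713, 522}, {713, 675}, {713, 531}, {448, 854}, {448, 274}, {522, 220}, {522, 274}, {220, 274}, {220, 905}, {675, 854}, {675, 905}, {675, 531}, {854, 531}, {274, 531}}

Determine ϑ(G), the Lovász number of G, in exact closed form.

sqrt(29)

Vertex 531 has 14 neighbors: 260, 121, 338, 479, 824, 596, 222, 865, 146, 830, 713, 675, 854, 274.
Vertex 264 has 14 neighbors: 321, 452, 824, 596, 427, 222, 244, 276, 146, 830, 739, 713, 675, 905.
deg(479) = 14; N(479) = {339, 300, 452, 824, 753, 222, 244, 865, 146, 830, 220, 854, 905, 531}.
N(146) = {260, 300, 321, 338, 479, 222, 244, 830, 739, 264, 713, 448, 220, 531}, |N(146)| = 14.
Every vertex has degree 14 (N=29); Paley(29): SR with (k,λ,μ)=(14,6,7).
A has 3 distinct eigenvalues ≈ [14.0, 2.192582, -3.192582].
Lovász (edge-transitive): ϑ = −29·(-sqrt(29)/2 - 1/2)/((14)−(-sqrt(29)/2 - 1/2)) = sqrt(29).
= 5.3851648… (decimal).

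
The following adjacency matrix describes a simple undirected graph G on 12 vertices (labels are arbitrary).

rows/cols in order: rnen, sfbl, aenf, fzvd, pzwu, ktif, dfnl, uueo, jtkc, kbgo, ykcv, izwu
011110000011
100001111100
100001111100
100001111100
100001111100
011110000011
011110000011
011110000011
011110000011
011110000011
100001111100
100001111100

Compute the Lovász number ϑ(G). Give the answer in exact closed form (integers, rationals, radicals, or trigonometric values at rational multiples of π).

6

Vertex izwu has 6 neighbors: rnen, ktif, dfnl, uueo, jtkc, kbgo.
Vertex aenf has 6 neighbors: rnen, ktif, dfnl, uueo, jtkc, kbgo.
N(uueo) = {sfbl, aenf, fzvd, pzwu, ykcv, izwu}, |N(uueo)| = 6.
N(ktif) = {sfbl, aenf, fzvd, pzwu, ykcv, izwu}, |N(ktif)| = 6.
Complete multipartite on [6, 6]: sandwich collapses at ϑ=6.
ϑ(G) ≈ 6.0000.
Lovász sandwich 6 ≤ 6 ≤ 6: collapsed.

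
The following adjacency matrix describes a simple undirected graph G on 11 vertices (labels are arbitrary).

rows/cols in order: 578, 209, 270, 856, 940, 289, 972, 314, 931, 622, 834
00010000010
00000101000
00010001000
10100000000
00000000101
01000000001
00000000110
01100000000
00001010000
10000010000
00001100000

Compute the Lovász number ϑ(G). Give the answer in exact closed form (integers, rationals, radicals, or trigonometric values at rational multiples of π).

Vertex 270 has 2 neighbors: 856, 314.
Vertex 940 has 2 neighbors: 931, 834.
deg(972) = 2; N(972) = {931, 622}.
N(622) = {578, 972}, |N(622)| = 2.
Regular of degree 2 on 11 vertices: a single 11-cycle (edge-transitive).
Distinct eigenvalues (to 3 d.p.): [2.0, 1.683, 0.831, -0.285, -1.31, -1.919].
Lovász (edge-transitive): ϑ = −11·(-2*cos(pi/11))/((2)−(-2*cos(pi/11))) = 11*cos(pi/11)/(cos(pi/11) + 1).
ϑ(G) ≈ 5.386303.
Lovász sandwich 5 ≤ 11*cos(pi/11)/(cos(pi/11) + 1) ≤ 6: both strict.

11*cos(pi/11)/(cos(pi/11) + 1)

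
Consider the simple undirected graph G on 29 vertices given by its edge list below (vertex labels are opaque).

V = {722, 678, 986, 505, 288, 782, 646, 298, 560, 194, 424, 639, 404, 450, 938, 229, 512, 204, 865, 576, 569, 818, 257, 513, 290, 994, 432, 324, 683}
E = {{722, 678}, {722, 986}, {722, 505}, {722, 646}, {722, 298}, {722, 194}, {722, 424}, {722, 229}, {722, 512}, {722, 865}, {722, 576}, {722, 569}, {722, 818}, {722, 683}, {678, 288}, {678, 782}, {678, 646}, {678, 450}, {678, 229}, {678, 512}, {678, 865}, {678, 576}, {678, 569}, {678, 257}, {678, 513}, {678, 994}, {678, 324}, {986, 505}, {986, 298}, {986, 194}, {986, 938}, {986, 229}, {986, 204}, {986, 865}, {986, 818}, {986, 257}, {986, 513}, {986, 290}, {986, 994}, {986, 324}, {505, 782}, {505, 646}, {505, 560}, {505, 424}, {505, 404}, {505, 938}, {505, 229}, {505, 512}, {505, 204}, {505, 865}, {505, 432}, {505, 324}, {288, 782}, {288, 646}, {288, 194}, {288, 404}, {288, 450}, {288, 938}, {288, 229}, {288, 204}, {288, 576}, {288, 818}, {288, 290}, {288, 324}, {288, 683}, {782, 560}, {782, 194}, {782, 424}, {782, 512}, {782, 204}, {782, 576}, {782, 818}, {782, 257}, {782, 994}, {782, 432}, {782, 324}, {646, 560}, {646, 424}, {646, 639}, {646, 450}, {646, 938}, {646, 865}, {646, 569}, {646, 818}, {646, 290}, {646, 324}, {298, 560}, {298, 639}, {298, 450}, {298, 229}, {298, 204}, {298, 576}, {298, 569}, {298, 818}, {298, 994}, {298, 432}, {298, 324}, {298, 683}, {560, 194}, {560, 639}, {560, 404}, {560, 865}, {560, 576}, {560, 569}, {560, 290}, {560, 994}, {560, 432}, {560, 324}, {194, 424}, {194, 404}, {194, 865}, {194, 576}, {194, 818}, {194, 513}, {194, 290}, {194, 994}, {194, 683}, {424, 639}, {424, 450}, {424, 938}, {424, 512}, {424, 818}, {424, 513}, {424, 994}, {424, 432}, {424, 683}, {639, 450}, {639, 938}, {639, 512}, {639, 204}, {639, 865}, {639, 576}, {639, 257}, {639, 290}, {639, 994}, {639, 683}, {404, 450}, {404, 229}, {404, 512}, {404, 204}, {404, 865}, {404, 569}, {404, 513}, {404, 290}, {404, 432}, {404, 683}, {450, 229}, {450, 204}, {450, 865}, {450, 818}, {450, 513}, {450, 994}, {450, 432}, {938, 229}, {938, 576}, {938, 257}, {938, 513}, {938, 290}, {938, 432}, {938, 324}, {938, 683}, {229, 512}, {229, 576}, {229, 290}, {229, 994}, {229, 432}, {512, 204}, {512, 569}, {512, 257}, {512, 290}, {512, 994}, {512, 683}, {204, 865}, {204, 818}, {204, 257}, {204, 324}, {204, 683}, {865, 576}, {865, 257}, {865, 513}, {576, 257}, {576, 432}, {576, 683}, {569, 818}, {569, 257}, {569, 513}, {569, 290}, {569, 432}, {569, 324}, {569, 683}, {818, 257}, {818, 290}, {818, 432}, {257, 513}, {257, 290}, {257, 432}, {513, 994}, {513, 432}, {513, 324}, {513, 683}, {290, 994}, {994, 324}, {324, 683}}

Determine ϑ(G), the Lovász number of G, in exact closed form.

deg(646) = 14; N(646) = {722, 678, 505, 288, 560, 424, 639, 450, 938, 865, 569, 818, 290, 324}.
deg(512) = 14; N(512) = {722, 678, 505, 782, 424, 639, 404, 229, 204, 569, 257, 290, 994, 683}.
deg(678) = 14; N(678) = {722, 288, 782, 646, 450, 229, 512, 865, 576, 569, 257, 513, 994, 324}.
Vertex 290 has 14 neighbors: 986, 288, 646, 560, 194, 639, 404, 938, 229, 512, 569, 818, 257, 994.
14-regular, N=29; strongly regular (29,14,6,7).
spec(A) ≈ [14.0, 2.19258, -3.19258] (distinct, 5 d.p.).
ϑ = −N·λ_min/(λ_max−λ_min) = −29·(-sqrt(29)/2 - 1/2)/(14−(-sqrt(29)/2 - 1/2)) = sqrt(29).
≈ 5.38516481 (to 8 d.p.).

sqrt(29)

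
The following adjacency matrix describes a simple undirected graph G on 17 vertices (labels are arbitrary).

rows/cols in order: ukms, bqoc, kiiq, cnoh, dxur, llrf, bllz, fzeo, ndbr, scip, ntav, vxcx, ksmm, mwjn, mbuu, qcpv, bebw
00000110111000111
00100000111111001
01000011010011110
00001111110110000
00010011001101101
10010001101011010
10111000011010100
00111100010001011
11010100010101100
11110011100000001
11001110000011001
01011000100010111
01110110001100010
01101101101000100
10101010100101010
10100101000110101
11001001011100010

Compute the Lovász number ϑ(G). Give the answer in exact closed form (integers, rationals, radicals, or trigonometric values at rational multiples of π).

N(mbuu) = {ukms, kiiq, dxur, bllz, ndbr, vxcx, mwjn, qcpv}, |N(mbuu)| = 8.
Vertex ukms has 8 neighbors: llrf, bllz, ndbr, scip, ntav, mbuu, qcpv, bebw.
N(scip) = {ukms, bqoc, kiiq, cnoh, bllz, fzeo, ndbr, bebw}, |N(scip)| = 8.
Vertex llrf has 8 neighbors: ukms, cnoh, fzeo, ndbr, ntav, ksmm, mwjn, qcpv.
Regular of degree 8 on 17 vertices: Paley(17): SR with (k,λ,μ)=(8,3,4).
Distinct eigenvalues (to 6 d.p.): [8.0, 1.561553, -2.561553].
λ_max=8, λ_min=-sqrt(17)/2 - 1/2; ϑ = −17·λ_min/(λ_max−λ_min) = sqrt(17).
= 4.1231056… (decimal).

sqrt(17)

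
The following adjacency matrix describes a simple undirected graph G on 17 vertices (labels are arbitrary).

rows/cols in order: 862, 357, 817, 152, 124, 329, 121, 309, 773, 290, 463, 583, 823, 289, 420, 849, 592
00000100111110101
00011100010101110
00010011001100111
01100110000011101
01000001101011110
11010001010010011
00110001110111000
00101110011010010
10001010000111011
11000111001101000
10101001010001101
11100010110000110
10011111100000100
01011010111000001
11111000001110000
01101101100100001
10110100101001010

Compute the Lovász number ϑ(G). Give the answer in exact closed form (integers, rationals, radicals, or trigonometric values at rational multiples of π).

sqrt(17)

deg(583) = 8; N(583) = {862, 357, 817, 121, 773, 290, 420, 849}.
N(592) = {862, 817, 152, 329, 773, 463, 289, 849}, |N(592)| = 8.
N(290) = {862, 357, 329, 121, 309, 463, 583, 289}, |N(290)| = 8.
deg(463) = 8; N(463) = {862, 817, 124, 309, 290, 289, 420, 592}.
8-regular, N=17; strongly regular (17,8,3,4).
spec(A) ≈ [8.0, 1.562, -2.562] (distinct, 3 d.p.).
ϑ = −N·λ_min/(λ_max−λ_min) = −17·(-sqrt(17)/2 - 1/2)/(8−(-sqrt(17)/2 - 1/2)) = sqrt(17).
Numerically 4.12310563.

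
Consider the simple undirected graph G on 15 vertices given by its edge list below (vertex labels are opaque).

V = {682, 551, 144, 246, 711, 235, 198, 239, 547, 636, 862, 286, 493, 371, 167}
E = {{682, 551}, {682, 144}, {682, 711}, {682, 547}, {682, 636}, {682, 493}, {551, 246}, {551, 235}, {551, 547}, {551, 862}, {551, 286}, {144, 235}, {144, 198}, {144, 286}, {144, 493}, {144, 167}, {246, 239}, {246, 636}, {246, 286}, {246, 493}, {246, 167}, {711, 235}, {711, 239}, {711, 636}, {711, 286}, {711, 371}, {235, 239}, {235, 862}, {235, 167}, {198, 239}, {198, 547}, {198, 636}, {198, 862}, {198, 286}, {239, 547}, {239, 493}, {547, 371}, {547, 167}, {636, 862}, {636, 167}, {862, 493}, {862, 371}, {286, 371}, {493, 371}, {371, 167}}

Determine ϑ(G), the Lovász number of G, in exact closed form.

Vertex 286 has 6 neighbors: 551, 144, 246, 711, 198, 371.
N(167) = {144, 246, 235, 547, 636, 371}, |N(167)| = 6.
Vertex 551 has 6 neighbors: 682, 246, 235, 547, 862, 286.
Vertex 547 has 6 neighbors: 682, 551, 198, 239, 371, 167.
deg(v) = 6 for all v (|V|=15); Kneser-type, 2-subsets of [6].
The 3 distinct eigenvalues: [6.0, 1.0, -3.0].
Lovász (edge-transitive): ϑ = −15·(-3)/((6)−(-3)) = 5.
≈ 5.000000000 (to 9 d.p.).

5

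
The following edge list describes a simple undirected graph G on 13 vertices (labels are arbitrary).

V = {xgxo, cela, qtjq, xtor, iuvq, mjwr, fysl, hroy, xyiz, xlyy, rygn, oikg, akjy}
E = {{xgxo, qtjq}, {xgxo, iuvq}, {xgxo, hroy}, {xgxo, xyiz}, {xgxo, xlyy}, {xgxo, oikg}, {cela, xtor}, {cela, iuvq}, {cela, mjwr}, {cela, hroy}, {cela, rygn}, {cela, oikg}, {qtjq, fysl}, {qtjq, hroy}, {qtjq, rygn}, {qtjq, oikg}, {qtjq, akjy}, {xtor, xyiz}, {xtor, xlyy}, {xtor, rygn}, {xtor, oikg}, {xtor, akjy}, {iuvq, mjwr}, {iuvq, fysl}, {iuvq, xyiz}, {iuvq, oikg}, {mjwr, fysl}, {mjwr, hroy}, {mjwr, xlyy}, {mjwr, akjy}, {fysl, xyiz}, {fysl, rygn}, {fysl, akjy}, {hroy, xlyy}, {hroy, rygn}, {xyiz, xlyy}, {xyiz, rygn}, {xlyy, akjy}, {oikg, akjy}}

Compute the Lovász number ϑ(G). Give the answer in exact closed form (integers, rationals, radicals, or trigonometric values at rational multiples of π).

sqrt(13)

N(hroy) = {xgxo, cela, qtjq, mjwr, xlyy, rygn}, |N(hroy)| = 6.
Vertex mjwr has 6 neighbors: cela, iuvq, fysl, hroy, xlyy, akjy.
Vertex oikg has 6 neighbors: xgxo, cela, qtjq, xtor, iuvq, akjy.
Vertex xyiz has 6 neighbors: xgxo, xtor, iuvq, fysl, xlyy, rygn.
6-regular, N=13; strongly regular (13,6,2,3).
spec(A) ≈ [6.0, 1.302776, -2.302776] (distinct, 6 d.p.).
ϑ = −N·λ_min/(λ_max−λ_min) = −13·(-sqrt(13)/2 - 1/2)/(6−(-sqrt(13)/2 - 1/2)) = sqrt(13).
Numerically 3.605551.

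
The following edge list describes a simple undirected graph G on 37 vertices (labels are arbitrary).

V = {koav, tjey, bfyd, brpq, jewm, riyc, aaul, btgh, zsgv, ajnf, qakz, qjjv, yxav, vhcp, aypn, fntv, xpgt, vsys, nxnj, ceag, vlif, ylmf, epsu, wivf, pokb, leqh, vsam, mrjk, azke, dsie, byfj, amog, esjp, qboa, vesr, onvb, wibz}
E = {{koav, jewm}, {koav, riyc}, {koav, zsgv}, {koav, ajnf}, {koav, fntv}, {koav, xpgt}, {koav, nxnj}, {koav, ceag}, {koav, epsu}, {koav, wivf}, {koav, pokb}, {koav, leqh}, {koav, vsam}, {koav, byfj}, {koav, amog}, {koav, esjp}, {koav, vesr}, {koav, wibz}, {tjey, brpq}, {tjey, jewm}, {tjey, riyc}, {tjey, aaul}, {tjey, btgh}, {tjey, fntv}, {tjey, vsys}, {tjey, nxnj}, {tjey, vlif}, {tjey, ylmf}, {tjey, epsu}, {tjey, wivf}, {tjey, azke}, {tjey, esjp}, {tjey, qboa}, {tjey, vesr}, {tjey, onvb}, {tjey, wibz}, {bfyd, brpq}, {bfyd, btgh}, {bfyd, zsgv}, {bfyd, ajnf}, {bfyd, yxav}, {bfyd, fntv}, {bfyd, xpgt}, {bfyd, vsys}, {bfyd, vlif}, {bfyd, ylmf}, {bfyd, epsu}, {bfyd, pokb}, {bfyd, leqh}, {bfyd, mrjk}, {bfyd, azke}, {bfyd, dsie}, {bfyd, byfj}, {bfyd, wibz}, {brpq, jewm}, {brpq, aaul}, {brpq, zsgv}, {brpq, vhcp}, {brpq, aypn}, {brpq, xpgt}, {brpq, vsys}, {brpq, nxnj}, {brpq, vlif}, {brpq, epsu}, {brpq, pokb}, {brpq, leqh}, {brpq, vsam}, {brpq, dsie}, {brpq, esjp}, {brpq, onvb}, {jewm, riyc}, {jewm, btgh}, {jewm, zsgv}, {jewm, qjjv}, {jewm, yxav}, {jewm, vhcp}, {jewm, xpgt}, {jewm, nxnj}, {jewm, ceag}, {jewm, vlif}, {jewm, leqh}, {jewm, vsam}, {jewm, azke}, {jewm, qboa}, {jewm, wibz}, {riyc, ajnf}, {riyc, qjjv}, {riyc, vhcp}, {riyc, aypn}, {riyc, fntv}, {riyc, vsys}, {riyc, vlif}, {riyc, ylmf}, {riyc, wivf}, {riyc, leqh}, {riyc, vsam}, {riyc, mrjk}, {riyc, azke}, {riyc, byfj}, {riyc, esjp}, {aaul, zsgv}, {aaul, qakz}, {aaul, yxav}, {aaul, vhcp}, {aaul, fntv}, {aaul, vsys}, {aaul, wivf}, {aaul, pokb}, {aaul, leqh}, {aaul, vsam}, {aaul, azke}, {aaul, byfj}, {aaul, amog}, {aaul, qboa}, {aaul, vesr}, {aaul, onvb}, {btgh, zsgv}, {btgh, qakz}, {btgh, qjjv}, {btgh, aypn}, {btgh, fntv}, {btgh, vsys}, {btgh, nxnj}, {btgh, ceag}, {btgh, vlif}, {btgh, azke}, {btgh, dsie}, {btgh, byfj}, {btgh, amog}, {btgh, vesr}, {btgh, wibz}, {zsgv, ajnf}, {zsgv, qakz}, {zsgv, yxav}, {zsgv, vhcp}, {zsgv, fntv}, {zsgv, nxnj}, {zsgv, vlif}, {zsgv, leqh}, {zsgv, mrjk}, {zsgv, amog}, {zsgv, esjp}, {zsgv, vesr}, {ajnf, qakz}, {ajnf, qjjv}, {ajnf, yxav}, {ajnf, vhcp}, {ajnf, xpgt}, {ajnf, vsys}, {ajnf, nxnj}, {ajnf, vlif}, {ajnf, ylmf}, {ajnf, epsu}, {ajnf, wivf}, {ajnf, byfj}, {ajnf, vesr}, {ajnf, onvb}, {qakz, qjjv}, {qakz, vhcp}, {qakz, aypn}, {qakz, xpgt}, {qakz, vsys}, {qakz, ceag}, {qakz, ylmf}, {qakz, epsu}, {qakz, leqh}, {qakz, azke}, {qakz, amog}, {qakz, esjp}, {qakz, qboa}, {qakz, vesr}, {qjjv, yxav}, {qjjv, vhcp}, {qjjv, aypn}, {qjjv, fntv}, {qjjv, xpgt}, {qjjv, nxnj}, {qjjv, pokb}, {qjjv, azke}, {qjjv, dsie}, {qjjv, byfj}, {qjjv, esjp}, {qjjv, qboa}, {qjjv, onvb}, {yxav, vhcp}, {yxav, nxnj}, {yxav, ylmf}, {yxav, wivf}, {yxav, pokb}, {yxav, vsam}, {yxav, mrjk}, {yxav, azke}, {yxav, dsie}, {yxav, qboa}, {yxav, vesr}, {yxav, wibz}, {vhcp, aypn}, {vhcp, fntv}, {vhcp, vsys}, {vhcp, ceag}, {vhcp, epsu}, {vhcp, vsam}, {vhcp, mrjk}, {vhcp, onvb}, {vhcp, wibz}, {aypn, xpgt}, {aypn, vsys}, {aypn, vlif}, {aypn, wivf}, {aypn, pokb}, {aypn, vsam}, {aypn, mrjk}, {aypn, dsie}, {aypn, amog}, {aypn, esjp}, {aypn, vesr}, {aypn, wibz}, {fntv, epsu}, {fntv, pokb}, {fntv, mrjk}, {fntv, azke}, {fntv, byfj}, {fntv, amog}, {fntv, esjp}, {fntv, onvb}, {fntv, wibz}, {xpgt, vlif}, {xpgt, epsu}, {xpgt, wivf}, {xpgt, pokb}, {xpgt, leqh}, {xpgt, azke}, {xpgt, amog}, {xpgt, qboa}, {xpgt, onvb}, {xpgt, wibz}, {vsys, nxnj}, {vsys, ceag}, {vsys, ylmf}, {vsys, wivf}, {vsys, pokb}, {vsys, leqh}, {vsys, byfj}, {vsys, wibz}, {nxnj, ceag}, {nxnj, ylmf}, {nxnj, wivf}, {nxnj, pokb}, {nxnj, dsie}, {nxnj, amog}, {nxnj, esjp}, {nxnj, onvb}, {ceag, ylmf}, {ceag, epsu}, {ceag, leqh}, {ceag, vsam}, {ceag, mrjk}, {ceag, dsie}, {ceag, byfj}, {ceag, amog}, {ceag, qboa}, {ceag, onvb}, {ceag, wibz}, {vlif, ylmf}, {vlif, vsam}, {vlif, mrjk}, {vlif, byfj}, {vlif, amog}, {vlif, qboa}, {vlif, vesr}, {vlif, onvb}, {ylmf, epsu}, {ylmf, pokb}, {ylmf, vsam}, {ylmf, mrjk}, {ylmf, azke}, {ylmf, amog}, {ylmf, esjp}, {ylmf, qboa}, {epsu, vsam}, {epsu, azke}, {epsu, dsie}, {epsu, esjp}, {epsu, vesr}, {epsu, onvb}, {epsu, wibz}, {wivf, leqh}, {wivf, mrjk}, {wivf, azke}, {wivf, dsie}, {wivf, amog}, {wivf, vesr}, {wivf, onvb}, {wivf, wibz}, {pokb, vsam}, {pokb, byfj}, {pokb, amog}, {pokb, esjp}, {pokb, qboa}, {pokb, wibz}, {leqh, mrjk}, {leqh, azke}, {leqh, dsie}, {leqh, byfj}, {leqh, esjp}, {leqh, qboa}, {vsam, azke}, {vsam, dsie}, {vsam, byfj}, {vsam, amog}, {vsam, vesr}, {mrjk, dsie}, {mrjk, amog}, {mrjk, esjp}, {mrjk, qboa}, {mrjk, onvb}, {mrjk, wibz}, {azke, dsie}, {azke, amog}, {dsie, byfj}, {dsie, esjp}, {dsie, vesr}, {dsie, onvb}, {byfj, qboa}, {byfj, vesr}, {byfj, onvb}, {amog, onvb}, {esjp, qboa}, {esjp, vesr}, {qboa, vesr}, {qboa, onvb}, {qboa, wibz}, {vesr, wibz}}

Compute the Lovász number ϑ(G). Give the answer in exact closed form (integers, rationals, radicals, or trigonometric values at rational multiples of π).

sqrt(37)

N(leqh) = {koav, bfyd, brpq, jewm, riyc, aaul, zsgv, qakz, xpgt, vsys, ceag, wivf, mrjk, azke, dsie, byfj, esjp, qboa}, |N(leqh)| = 18.
N(koav) = {jewm, riyc, zsgv, ajnf, fntv, xpgt, nxnj, ceag, epsu, wivf, pokb, leqh, vsam, byfj, amog, esjp, vesr, wibz}, |N(koav)| = 18.
N(vlif) = {tjey, bfyd, brpq, jewm, riyc, btgh, zsgv, ajnf, aypn, xpgt, ylmf, vsam, mrjk, byfj, amog, qboa, vesr, onvb}, |N(vlif)| = 18.
Vertex zsgv has 18 neighbors: koav, bfyd, brpq, jewm, aaul, btgh, ajnf, qakz, yxav, vhcp, fntv, nxnj, vlif, leqh, mrjk, amog, esjp, vesr.
18-regular, N=37; SR(37,18,8,9) — a Paley graph.
The 3 distinct eigenvalues: [18.0, 2.5414, -3.5414].
ϑ = −N·λ_min/(λ_max−λ_min) = −37·(-sqrt(37)/2 - 1/2)/(18−(-sqrt(37)/2 - 1/2)) = sqrt(37).
Numerically 6.0827625.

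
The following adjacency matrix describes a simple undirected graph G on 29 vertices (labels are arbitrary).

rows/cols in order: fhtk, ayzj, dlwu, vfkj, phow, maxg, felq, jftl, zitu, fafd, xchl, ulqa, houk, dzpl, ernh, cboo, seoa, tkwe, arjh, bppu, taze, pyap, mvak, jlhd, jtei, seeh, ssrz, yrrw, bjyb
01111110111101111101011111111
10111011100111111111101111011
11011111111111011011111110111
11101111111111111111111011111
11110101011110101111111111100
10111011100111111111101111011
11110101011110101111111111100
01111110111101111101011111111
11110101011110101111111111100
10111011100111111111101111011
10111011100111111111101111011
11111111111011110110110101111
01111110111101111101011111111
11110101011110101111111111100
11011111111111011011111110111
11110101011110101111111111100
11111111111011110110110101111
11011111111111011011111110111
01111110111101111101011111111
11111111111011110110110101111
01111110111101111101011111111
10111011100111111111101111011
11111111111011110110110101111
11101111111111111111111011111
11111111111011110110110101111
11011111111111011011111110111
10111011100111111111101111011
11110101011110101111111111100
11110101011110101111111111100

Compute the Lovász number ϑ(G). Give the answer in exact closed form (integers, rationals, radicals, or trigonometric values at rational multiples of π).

7

Vertex dlwu has 25 neighbors: fhtk, ayzj, vfkj, phow, maxg, felq, jftl, zitu, fafd, xchl, ulqa, houk, dzpl, cboo, seoa, arjh, bppu, taze, pyap, mvak, jlhd, jtei, ssrz, yrrw, bjyb.
N(zitu) = {fhtk, ayzj, dlwu, vfkj, maxg, jftl, fafd, xchl, ulqa, houk, ernh, seoa, tkwe, arjh, bppu, taze, pyap, mvak, jlhd, jtei, seeh, ssrz}, |N(zitu)| = 22.
Vertex jtei has 24 neighbors: fhtk, ayzj, dlwu, vfkj, phow, maxg, felq, jftl, zitu, fafd, xchl, houk, dzpl, ernh, cboo, tkwe, arjh, taze, pyap, jlhd, seeh, ssrz, yrrw, bjyb.
N(cboo) = {fhtk, ayzj, dlwu, vfkj, maxg, jftl, fafd, xchl, ulqa, houk, ernh, seoa, tkwe, arjh, bppu, taze, pyap, mvak, jlhd, jtei, seeh, ssrz}, |N(cboo)| = 22.
G = K_{7,6,5,5,4,2}: α = 7 = χ(Ḡ), so ϑ = 7.
ϑ(G) ≈ 7.000000000.
Sandwich: α(G)=7 ≤ ϑ(G)=7 ≤ χ(Ḡ)=7 (collapsed).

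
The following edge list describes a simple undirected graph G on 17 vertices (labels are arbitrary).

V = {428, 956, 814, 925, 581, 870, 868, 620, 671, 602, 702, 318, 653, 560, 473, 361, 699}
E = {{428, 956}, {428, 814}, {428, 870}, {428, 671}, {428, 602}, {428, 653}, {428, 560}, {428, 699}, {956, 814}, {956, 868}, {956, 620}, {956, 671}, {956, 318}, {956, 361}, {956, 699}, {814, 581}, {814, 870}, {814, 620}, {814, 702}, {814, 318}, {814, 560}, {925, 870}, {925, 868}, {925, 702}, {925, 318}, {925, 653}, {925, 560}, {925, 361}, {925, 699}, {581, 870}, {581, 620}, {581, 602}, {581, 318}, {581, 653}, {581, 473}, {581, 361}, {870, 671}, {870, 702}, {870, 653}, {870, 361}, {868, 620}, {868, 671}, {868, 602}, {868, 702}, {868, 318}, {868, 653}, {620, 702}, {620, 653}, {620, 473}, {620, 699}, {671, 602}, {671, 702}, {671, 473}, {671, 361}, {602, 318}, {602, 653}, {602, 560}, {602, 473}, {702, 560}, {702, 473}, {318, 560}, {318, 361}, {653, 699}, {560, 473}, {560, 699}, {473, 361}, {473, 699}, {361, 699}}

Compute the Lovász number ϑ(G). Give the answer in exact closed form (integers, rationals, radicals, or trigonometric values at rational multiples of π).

sqrt(17)

N(956) = {428, 814, 868, 620, 671, 318, 361, 699}, |N(956)| = 8.
Vertex 581 has 8 neighbors: 814, 870, 620, 602, 318, 653, 473, 361.
N(702) = {814, 925, 870, 868, 620, 671, 560, 473}, |N(702)| = 8.
Vertex 361 has 8 neighbors: 956, 925, 581, 870, 671, 318, 473, 699.
17-vertex 8-regular graph: Paley(17): SR with (k,λ,μ)=(8,3,4).
Distinct eigenvalues (to 5 d.p.): [8.0, 1.56155, -2.56155].
−17·(-sqrt(17)/2 - 1/2) / ((8)−(-sqrt(17)/2 - 1/2)) = sqrt(17) = ϑ(G).
Numerically 4.1231.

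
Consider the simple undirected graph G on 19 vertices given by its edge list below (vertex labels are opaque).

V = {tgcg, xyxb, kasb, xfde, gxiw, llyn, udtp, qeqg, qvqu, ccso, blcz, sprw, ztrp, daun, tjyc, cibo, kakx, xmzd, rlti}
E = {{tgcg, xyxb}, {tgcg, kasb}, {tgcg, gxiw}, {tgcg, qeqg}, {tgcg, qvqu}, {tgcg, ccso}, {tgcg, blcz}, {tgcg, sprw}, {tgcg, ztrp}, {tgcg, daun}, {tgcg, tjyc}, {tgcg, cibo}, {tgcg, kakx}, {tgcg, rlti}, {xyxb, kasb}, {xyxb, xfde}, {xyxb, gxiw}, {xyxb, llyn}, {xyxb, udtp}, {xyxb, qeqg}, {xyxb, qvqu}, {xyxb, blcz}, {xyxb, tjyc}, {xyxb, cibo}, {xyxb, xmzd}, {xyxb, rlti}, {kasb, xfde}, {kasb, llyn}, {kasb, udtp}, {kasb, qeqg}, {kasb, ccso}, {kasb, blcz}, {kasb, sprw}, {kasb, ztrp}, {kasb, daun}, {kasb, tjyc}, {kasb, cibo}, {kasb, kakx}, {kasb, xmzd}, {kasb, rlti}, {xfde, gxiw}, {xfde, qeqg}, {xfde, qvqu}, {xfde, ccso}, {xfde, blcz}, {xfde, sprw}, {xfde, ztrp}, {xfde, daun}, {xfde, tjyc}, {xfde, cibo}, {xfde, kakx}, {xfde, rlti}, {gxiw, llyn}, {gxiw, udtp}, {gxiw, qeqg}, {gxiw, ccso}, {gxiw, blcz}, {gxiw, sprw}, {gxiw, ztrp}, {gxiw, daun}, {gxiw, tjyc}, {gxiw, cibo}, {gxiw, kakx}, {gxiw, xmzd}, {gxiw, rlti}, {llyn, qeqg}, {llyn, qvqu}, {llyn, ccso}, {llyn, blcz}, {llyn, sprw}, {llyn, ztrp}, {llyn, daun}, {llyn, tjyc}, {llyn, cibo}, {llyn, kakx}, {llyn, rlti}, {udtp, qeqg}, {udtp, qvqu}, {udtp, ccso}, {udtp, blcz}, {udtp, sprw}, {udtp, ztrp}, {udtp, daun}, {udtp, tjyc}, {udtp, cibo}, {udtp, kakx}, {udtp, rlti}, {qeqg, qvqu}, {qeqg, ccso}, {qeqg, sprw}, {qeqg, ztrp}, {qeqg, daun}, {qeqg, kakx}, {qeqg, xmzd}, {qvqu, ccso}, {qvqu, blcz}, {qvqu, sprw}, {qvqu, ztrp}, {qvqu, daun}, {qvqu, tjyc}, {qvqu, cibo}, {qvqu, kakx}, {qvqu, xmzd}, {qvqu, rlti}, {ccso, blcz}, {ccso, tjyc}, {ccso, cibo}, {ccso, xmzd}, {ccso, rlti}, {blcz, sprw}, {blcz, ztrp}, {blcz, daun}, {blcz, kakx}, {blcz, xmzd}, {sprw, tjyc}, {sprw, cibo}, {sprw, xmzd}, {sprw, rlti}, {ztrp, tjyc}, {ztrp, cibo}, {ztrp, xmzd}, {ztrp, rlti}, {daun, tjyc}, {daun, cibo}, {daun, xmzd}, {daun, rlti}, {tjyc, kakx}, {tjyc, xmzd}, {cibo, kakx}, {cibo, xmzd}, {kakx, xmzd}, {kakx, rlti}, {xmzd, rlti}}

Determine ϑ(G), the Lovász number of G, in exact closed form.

deg(udtp) = 14; N(udtp) = {xyxb, kasb, gxiw, qeqg, qvqu, ccso, blcz, sprw, ztrp, daun, tjyc, cibo, kakx, rlti}.
deg(cibo) = 14; N(cibo) = {tgcg, xyxb, kasb, xfde, gxiw, llyn, udtp, qvqu, ccso, sprw, ztrp, daun, kakx, xmzd}.
N(tgcg) = {xyxb, kasb, gxiw, qeqg, qvqu, ccso, blcz, sprw, ztrp, daun, tjyc, cibo, kakx, rlti}, |N(tgcg)| = 14.
Vertex qeqg has 14 neighbors: tgcg, xyxb, kasb, xfde, gxiw, llyn, udtp, qvqu, ccso, sprw, ztrp, daun, kakx, xmzd.
Complete 4-partite, parts [6, 5, 5, 3]: perfect, ϑ = α = 6.
Numerically 6.0000000.
Check 6 ≤ 6 ≤ 6: collapsed.

6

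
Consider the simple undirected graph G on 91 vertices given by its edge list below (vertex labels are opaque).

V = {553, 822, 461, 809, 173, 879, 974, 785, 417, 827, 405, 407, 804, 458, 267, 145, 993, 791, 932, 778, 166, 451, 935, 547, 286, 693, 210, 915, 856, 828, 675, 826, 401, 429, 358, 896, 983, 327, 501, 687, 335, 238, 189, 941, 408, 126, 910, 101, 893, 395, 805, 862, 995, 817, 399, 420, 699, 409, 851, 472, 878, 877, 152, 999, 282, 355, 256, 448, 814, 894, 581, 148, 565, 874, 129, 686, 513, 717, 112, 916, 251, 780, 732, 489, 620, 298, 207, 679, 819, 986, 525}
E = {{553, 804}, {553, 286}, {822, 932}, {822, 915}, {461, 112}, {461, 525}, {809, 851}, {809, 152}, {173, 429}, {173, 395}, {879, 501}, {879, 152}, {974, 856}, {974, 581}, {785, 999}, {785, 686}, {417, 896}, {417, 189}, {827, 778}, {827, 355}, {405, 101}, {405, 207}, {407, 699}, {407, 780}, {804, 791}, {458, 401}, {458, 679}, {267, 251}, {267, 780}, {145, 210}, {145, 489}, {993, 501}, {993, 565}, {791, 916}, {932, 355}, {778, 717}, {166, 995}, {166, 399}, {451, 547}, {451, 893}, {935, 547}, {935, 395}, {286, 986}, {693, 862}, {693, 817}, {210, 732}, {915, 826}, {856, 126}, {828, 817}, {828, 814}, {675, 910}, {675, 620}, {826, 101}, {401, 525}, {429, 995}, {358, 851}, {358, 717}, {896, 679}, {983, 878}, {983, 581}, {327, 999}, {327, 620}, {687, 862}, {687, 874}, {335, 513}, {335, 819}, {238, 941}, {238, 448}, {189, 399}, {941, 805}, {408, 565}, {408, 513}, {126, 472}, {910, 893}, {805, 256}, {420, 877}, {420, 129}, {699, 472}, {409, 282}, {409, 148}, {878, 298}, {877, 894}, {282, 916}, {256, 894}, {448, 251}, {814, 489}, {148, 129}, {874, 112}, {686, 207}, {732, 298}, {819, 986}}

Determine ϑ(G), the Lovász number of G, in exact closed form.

N(489) = {145, 814}, |N(489)| = 2.
Vertex 941 has 2 neighbors: 238, 805.
deg(874) = 2; N(874) = {687, 112}.
Vertex 999 has 2 neighbors: 785, 327.
Every vertex has degree 2 (N=91); a single 91-cycle (edge-transitive).
Distinct eigenvalues (to 5 d.p.): [2.0, 1.99523, 1.98096, 1.95725, 1.92421, 1.882, 1.83082, 1.77091, 1.70257, 1.62611, 1.54191, 1.45035, 1.35189, 1.24698, 1.13613, 1.01987, 0.89874, 0.77333, 0.64424, 0.51208, 0.37748, 0.24107, 0.10352, -0.03452, -0.1724, -0.30946, -0.44504, -0.5785, -0.70921, -0.83654, -0.95987, -1.07864, -1.19226, -1.30021, -1.40196, -1.49702, -1.58495, -1.66533, -1.73778, -1.80194, -1.85751, -1.90424, -1.94188, -1.97028, -1.98928, -1.99881].
With N=91: ϑ(G) = 91·(-(-1)*2*cos(pi/91))/(2−(-2*cos(pi/91))) = 91*cos(pi/91)/(cos(pi/91) + 1).
ϑ(G) ≈ 45.4864402.
Lovász sandwich 45 ≤ 91*cos(pi/91)/(cos(pi/91) + 1) ≤ 46: both strict.

91*cos(pi/91)/(cos(pi/91) + 1)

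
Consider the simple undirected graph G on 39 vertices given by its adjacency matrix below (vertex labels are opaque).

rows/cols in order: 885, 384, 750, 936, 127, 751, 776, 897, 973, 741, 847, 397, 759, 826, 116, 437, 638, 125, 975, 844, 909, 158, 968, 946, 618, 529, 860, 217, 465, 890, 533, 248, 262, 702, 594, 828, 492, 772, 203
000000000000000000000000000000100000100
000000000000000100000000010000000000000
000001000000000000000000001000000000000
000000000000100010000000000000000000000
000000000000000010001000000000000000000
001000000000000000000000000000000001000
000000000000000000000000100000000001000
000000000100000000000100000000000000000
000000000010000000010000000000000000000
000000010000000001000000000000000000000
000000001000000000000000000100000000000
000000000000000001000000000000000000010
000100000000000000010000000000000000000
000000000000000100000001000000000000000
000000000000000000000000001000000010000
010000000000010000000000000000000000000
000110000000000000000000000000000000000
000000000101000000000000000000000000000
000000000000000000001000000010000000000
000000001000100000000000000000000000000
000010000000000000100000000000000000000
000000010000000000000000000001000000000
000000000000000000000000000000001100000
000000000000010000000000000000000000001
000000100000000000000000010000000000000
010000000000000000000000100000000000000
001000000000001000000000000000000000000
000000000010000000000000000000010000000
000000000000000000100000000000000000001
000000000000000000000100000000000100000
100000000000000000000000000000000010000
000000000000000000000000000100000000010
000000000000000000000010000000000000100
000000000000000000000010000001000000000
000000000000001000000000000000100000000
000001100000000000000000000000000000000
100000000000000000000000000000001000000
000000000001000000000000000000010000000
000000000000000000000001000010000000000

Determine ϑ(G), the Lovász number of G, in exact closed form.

N(844) = {973, 759}, |N(844)| = 2.
Vertex 973 has 2 neighbors: 847, 844.
deg(203) = 2; N(203) = {946, 465}.
N(158) = {897, 890}, |N(158)| = 2.
G on 39 vertices is 2-regular; the odd cycle C_{39}.
A has 20 distinct eigenvalues ≈ [2.0, 1.9741, 1.8971, 1.7709, 1.5989, 1.3854, 1.1361, 0.8574, 0.5564, 0.2411, -0.0805, -0.4001, -0.7092, -1.0, -1.2649, -1.497, -1.6904, -1.84, -1.9419, -1.9935].
ϑ = −N·λ_min/(λ_max−λ_min) = −39·(-2*cos(pi/39))/(2−(-2*cos(pi/39))) = 39*cos(pi/39)/(cos(pi/39) + 1).
Numerically 19.46833.
Sandwich: α(G)=19 ≤ ϑ(G)=39*cos(pi/39)/(cos(pi/39) + 1) ≤ χ(Ḡ)=20 (both strict).

39*cos(pi/39)/(cos(pi/39) + 1)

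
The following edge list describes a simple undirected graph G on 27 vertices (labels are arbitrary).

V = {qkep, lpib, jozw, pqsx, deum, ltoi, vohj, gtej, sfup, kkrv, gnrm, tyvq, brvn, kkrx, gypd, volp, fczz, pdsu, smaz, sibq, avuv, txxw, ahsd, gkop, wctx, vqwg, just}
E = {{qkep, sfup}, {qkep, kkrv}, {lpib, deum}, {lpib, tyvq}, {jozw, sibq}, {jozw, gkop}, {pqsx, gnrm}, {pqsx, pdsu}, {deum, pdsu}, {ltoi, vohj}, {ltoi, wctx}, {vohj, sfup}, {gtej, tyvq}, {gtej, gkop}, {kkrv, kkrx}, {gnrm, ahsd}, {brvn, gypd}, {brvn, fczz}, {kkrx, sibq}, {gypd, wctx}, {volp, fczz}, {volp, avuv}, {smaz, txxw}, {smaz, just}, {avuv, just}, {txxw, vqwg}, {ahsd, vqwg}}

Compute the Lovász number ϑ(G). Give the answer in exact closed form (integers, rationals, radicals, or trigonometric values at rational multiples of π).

27*cos(pi/27)/(cos(pi/27) + 1)

N(txxw) = {smaz, vqwg}, |N(txxw)| = 2.
N(volp) = {fczz, avuv}, |N(volp)| = 2.
deg(smaz) = 2; N(smaz) = {txxw, just}.
Vertex sfup has 2 neighbors: qkep, vohj.
deg(v) = 2 for all v (|V|=27); a single 27-cycle (edge-transitive).
A has 14 distinct eigenvalues ≈ [2.0, 1.94609, 1.78727, 1.53209, 1.19432, 0.79216, 0.3473, -0.11629, -0.57361, -1.0, -1.37248, -1.67098, -1.87939, -1.98648].
Lovász: ϑ = −27(-2*cos(pi/27))/(2+-(-1)*2*cos(pi/27)) = 27*cos(pi/27)/(cos(pi/27) + 1).
= 13.45420409… (decimal).
Lovász sandwich 13 ≤ 27*cos(pi/27)/(cos(pi/27) + 1) ≤ 14: both strict.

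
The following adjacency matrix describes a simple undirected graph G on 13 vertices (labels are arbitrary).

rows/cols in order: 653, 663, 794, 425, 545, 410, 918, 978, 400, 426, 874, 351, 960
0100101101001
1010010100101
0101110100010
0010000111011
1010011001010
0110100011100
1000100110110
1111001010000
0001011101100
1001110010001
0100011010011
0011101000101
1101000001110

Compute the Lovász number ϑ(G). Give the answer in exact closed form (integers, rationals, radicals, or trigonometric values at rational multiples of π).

sqrt(13)

Vertex 410 has 6 neighbors: 663, 794, 545, 400, 426, 874.
Vertex 653 has 6 neighbors: 663, 545, 918, 978, 426, 960.
Vertex 426 has 6 neighbors: 653, 425, 545, 410, 400, 960.
N(663) = {653, 794, 410, 978, 874, 960}, |N(663)| = 6.
Every vertex has degree 6 (N=13); strongly regular (13,6,2,3).
A has 3 distinct eigenvalues ≈ [6.0, 1.303, -2.303].
ϑ = −N·λ_min/(λ_max−λ_min) = −13·(-sqrt(13)/2 - 1/2)/(6−(-sqrt(13)/2 - 1/2)) = sqrt(13).
Numerically 3.60555.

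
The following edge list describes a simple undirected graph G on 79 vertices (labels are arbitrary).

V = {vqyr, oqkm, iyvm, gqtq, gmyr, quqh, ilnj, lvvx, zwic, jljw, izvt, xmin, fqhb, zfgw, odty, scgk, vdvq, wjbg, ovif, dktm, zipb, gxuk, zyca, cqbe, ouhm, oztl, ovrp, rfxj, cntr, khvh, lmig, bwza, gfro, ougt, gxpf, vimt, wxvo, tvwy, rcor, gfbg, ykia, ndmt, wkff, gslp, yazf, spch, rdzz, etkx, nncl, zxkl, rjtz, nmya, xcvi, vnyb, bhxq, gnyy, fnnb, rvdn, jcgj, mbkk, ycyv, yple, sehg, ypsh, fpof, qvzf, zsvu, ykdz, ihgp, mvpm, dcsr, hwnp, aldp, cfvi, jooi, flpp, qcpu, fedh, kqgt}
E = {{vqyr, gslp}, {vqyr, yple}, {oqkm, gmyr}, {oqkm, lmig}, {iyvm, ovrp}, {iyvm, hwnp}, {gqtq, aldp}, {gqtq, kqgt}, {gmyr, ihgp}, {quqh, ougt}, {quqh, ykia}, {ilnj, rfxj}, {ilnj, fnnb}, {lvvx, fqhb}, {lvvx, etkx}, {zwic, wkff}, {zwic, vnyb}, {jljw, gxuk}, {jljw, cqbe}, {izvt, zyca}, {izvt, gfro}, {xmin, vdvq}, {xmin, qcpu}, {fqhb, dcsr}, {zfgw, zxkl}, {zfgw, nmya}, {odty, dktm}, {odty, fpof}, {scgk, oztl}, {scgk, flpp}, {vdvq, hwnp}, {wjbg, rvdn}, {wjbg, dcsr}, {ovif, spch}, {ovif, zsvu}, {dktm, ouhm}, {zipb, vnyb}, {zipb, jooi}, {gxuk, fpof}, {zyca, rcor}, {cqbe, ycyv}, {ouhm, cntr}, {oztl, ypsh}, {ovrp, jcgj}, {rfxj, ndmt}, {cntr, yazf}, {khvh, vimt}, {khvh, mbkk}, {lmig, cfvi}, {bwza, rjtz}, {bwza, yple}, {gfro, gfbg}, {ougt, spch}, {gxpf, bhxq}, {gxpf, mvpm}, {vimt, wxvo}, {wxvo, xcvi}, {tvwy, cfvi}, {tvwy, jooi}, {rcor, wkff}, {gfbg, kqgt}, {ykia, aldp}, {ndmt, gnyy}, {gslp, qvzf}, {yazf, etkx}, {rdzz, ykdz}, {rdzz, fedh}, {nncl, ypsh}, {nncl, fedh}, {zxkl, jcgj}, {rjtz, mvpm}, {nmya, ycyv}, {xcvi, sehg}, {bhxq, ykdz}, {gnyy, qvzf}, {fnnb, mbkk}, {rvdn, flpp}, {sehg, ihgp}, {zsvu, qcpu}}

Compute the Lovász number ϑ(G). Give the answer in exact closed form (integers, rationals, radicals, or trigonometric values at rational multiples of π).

deg(gxpf) = 2; N(gxpf) = {bhxq, mvpm}.
deg(vqyr) = 2; N(vqyr) = {gslp, yple}.
Vertex ovrp has 2 neighbors: iyvm, jcgj.
Vertex bwza has 2 neighbors: rjtz, yple.
79-vertex 2-regular graph: connected 2-regular on 79 ⇒ C_{79}.
The 40 distinct eigenvalues: [2.0, 1.994, 1.975, 1.943, 1.9, 1.844, 1.777, 1.698, 1.609, 1.509, 1.4, 1.282, 1.156, 1.023, 0.883, 0.738, 0.588, 0.434, 0.277, 0.119, -0.04, -0.199, -0.356, -0.511, -0.663, -0.811, -0.954, -1.09, -1.22, -1.342, -1.456, -1.56, -1.655, -1.739, -1.812, -1.873, -1.923, -1.961, -1.986, -1.998].
Lovász (edge-transitive): ϑ = −79·(-2*cos(pi/79))/((2)−(-2*cos(pi/79))) = 79*cos(pi/79)/(cos(pi/79) + 1).
ϑ(G) ≈ 39.484379.
Check 39 ≤ 79*cos(pi/79)/(cos(pi/79) + 1) ≤ 40: both strict.

79*cos(pi/79)/(cos(pi/79) + 1)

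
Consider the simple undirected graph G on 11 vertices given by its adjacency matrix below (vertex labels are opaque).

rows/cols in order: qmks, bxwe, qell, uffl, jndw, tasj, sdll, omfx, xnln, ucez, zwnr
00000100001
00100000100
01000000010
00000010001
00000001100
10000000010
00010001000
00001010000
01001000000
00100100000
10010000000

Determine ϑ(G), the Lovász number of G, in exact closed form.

11*cos(pi/11)/(cos(pi/11) + 1)

Vertex uffl has 2 neighbors: sdll, zwnr.
deg(qmks) = 2; N(qmks) = {tasj, zwnr}.
N(tasj) = {qmks, ucez}, |N(tasj)| = 2.
deg(bxwe) = 2; N(bxwe) = {qell, xnln}.
G on 11 vertices is 2-regular; connected 2-regular on 11 ⇒ C_{11}.
The 6 distinct eigenvalues: [2.0, 1.682507, 0.83083, -0.28463, -1.309721, -1.918986].
−11·(-2*cos(pi/11)) / ((2)−(-2*cos(pi/11))) = 11*cos(pi/11)/(cos(pi/11) + 1) = ϑ(G).
Numerically 5.386302912.
5 ≤ 11*cos(pi/11)/(cos(pi/11) + 1) ≤ 6: both strict.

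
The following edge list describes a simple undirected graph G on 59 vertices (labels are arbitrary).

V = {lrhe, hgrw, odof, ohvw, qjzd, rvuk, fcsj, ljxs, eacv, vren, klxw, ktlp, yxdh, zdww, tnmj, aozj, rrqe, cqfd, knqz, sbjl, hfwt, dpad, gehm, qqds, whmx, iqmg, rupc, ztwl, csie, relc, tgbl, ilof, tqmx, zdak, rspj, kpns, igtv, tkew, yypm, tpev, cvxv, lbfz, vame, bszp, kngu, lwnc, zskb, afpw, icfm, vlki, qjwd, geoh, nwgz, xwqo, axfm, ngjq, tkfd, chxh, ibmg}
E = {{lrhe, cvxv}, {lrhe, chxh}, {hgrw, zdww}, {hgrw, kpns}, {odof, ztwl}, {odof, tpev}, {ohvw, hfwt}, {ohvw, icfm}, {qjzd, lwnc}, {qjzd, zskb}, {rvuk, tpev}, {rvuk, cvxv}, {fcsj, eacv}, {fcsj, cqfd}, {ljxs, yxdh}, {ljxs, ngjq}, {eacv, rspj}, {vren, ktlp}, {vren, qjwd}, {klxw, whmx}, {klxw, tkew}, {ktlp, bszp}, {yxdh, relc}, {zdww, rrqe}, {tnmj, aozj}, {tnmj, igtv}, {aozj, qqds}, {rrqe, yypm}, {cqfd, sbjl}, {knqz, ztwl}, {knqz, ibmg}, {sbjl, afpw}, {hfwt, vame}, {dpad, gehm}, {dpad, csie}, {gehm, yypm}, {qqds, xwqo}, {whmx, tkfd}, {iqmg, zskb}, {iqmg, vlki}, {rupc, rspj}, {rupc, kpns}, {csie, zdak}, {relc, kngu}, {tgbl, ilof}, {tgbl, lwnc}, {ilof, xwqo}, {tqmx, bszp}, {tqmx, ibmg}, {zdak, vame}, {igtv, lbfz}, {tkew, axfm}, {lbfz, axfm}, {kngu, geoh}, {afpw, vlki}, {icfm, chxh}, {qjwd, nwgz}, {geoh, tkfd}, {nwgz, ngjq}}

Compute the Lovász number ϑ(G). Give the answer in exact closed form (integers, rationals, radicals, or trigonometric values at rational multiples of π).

59*cos(pi/59)/(cos(pi/59) + 1)

Vertex qqds has 2 neighbors: aozj, xwqo.
deg(hfwt) = 2; N(hfwt) = {ohvw, vame}.
deg(icfm) = 2; N(icfm) = {ohvw, chxh}.
Vertex yxdh has 2 neighbors: ljxs, relc.
deg(v) = 2 for all v (|V|=59); connected 2-regular on 59 ⇒ C_{59}.
A has 30 distinct eigenvalues ≈ [2.0, 1.9887, 1.9548, 1.8988, 1.8213, 1.7231, 1.6054, 1.4695, 1.317, 1.1496, 0.9691, 0.7776, 0.5774, 0.3706, 0.1596, -0.0532, -0.2655, -0.4747, -0.6785, -0.8746, -1.0608, -1.235, -1.3953, -1.5397, -1.6666, -1.7747, -1.8627, -1.9295, -1.9745, -1.9972].
−59·(-2*cos(pi/59)) / ((2)−(-2*cos(pi/59))) = 59*cos(pi/59)/(cos(pi/59) + 1) = ϑ(G).
= 29.47908… (decimal).
α=29, χ(Ḡ)=30; ϑ=59*cos(pi/59)/(cos(pi/59) + 1) lies between (both strict).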